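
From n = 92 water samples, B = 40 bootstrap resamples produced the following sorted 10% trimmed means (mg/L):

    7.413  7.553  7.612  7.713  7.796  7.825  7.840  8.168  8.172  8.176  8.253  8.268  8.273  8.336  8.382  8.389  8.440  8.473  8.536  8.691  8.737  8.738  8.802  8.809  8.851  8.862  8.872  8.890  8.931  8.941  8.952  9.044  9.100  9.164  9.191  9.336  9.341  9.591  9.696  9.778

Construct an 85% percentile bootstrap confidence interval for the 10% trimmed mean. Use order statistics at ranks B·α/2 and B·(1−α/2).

α = 0.15; lower rank = 40 × 0.075 = 3; upper rank = 40 × 0.925 = 37.
The 3rd smallest replicate is 7.612; the 37th is 9.341.

(7.612, 9.341)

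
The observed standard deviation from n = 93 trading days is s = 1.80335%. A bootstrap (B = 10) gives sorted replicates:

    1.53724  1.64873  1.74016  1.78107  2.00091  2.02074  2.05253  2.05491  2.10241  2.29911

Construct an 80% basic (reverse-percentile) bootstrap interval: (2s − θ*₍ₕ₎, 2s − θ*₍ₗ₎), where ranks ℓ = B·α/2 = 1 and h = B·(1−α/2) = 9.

Percentile endpoints at ranks 1 and 9: θ*₍1₎ = 1.53724, θ*₍9₎ = 2.10241.
Basic interval reflects these around s:
  lower = 2 × 1.80335 − 2.10241 = 1.50429
  upper = 2 × 1.80335 − 1.53724 = 2.06946

(1.50429, 2.06946)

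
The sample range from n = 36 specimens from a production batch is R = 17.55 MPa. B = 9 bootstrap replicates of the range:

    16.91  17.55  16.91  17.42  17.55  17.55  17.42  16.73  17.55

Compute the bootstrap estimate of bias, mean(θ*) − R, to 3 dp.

mean(θ*) = (16.91 + 17.55 + 16.91 + 17.42 + 17.55 + 17.55 + 17.42 + 16.73 + 17.55) / 9 = 17.2878
bias = 17.2878 − 17.55

bias = −0.262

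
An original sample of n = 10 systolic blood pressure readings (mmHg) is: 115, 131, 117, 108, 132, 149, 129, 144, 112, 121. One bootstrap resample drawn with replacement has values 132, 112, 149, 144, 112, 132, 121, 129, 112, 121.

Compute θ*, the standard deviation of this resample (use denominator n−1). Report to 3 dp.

Mean = 126.4000; sum of squared deviations = 1570.4000
s² = 1570.4000 / 9 = 174.4889
s = √174.4889 = 13.209

θ* = 13.209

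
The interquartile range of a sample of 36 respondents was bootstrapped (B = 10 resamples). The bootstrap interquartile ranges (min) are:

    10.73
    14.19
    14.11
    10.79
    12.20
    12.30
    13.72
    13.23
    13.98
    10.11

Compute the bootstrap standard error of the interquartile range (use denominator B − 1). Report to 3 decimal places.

SE* = 1.547

Bootstrap SE is the standard deviation of the 10 replicate interquartile ranges.
Mean of replicates: (10.73 + 14.19 + 14.11 + 10.79 + 12.20 + 12.30 + 13.72 + 13.23 + 13.98 + 10.11) / 10 = 125.3600 / 10 = 12.5360
Sum of squared deviations: (−1.8060)² + (+1.6540)² + (+1.5740)² + (−1.7460)² + (−0.3360)² + (−0.2360)² + (+1.1840)² + (+0.6940)² + (+1.4440)² + (−2.4260)² = 21.5460
Variance = 21.5460 / 9 = 2.3940
SE* = √2.3940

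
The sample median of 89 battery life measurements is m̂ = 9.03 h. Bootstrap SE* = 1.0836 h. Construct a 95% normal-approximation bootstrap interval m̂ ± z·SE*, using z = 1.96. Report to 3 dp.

Margin = 1.96 × 1.0836 = 2.1239
Interval: 9.03 ± 2.1239

(6.906, 11.154)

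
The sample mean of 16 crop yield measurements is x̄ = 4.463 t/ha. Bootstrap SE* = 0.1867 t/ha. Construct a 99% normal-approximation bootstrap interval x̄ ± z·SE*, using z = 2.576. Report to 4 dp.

(3.9821, 4.9439)

Margin = 2.576 × 0.1867 = 0.48094
Interval: 4.463 ± 0.48094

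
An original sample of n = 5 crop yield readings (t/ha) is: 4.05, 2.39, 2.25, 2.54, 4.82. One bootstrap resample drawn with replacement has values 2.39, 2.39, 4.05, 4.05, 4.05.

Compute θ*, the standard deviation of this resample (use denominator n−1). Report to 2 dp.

Mean = 3.3860; sum of squared deviations = 3.3067
s² = 3.3067 / 4 = 0.8267
s = √0.8267 = 0.91

θ* = 0.91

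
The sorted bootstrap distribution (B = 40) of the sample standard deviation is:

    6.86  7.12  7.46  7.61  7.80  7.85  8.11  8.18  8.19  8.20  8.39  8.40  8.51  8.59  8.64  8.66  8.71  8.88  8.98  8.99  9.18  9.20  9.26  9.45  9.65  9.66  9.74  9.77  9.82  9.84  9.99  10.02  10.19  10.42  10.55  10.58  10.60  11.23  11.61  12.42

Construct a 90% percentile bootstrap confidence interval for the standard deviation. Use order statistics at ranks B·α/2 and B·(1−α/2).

α = 0.10; lower rank = 40 × 0.050 = 2; upper rank = 40 × 0.950 = 38.
The 2nd smallest replicate is 7.12; the 38th is 11.23.

(7.12, 11.23)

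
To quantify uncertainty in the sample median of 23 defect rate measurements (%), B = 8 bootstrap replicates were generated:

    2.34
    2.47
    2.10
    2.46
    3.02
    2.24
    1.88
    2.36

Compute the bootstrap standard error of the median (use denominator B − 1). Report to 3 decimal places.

Bootstrap SE is the standard deviation of the 8 replicate medians.
Mean of replicates: (2.34 + 2.47 + 2.10 + 2.46 + 3.02 + 2.24 + 1.88 + 2.36) / 8 = 18.8700 / 8 = 2.3588
Sum of squared deviations: (−0.0188)² + (+0.1113)² + (−0.2588)² + (+0.1012)² + (+0.6612)² + (−0.1187)² + (−0.4788)² + (+0.0012)² = 0.7705
Variance = 0.7705 / 7 = 0.1101
SE* = √0.1101

SE* = 0.332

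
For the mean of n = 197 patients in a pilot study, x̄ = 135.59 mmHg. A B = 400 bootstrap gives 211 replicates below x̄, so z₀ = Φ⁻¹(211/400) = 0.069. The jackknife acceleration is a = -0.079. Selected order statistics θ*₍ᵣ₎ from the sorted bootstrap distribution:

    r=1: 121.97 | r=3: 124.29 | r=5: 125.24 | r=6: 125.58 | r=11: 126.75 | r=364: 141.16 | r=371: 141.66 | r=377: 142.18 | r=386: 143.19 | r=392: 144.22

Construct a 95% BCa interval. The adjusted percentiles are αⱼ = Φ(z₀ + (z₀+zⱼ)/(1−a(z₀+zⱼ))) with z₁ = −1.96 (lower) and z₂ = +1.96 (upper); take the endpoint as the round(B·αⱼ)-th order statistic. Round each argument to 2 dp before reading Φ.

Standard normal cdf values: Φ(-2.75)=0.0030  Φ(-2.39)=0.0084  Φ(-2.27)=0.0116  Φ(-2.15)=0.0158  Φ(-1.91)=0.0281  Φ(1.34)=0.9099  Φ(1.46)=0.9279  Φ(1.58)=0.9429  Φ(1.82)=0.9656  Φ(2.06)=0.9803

Lower: z₀ + z₁ = 0.069 + (-1.960) = -1.891; 1 − a(z₀+z₁) = 1 − (-0.079)(-1.891) = 0.8506; argument = 0.069 + (-1.891)/0.8506 = -2.1541 → -2.15.
α₁ = Φ(-2.15) = 0.0158; rank = round(400 × 0.0158) = 6; θ*₍6₎ = 125.58.
Upper: z₀ + z₂ = 2.029; 1 − a(z₀+z₂) = 1.1603; argument = 1.8177 → 1.82; α₂ = 0.9656; rank = 386; θ*₍386₎ = 143.19.

(125.58, 143.19)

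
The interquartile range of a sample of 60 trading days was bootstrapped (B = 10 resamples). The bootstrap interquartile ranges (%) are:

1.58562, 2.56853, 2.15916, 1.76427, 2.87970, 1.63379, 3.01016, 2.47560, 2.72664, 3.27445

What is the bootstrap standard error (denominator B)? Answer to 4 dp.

SE* = 0.5674

Bootstrap SE is the standard deviation of the 10 replicate interquartile ranges.
Mean of replicates: (1.58562 + 2.56853 + 2.15916 + 1.76427 + 2.87970 + 1.63379 + 3.01016 + 2.47560 + 2.72664 + 3.27445) / 10 = 24.077920 / 10 = 2.407792
Sum of squared deviations: (−0.822172)² + (+0.160738)² + (−0.248632)² + (−0.643522)² + (+0.471908)² + (−0.774002)² + (+0.602368)² + (+0.067808)² + (+0.318848)² + (+0.866658)² = 3.219723
Variance = 3.219723 / 10 = 0.321972
SE* = √0.321972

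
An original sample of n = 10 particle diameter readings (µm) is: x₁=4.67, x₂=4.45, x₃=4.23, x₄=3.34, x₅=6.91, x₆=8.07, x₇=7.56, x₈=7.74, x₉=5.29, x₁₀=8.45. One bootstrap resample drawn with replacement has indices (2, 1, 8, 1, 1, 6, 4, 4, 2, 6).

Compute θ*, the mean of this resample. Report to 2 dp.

Resample values: 4.45, 4.67, 7.74, 4.67, 4.67, 8.07, 3.34, 3.34, 4.45, 8.07.
Mean = (4.45 + 4.67 + 7.74 + 4.67 + 4.67 + 8.07 + 3.34 + 3.34 + 4.45 + 8.07) / 10 = 53.470 / 10 = 5.35

θ* = 5.35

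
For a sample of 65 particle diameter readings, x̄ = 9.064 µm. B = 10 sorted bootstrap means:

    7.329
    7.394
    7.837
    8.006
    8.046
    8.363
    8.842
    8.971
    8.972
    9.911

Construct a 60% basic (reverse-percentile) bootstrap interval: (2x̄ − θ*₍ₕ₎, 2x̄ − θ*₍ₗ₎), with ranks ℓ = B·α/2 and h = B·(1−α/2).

Percentile endpoints at ranks 2 and 8: θ*₍2₎ = 7.394, θ*₍8₎ = 8.971.
Basic interval reflects these around x̄:
  lower = 2 × 9.064 − 8.971 = 9.157
  upper = 2 × 9.064 − 7.394 = 10.734

(9.157, 10.734)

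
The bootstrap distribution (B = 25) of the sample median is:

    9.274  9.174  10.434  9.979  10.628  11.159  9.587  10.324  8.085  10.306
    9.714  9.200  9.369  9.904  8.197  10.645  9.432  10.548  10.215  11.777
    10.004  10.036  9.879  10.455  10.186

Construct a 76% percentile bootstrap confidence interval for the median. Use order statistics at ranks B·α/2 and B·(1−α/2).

(9.174, 10.628)

Sorted replicates: 8.085, 8.197, 9.174, 9.200, 9.274, 9.369, 9.432, 9.587, 9.714, 9.879, 9.904, 9.979, 10.004, 10.036, 10.186, 10.215, 10.306, 10.324, 10.434, 10.455, 10.548, 10.628, 10.645, 11.159, 11.777
α = 0.24; lower rank = 25 × 0.120 = 3; upper rank = 25 × 0.880 = 22.
The 3rd smallest replicate is 9.174; the 22nd is 10.628.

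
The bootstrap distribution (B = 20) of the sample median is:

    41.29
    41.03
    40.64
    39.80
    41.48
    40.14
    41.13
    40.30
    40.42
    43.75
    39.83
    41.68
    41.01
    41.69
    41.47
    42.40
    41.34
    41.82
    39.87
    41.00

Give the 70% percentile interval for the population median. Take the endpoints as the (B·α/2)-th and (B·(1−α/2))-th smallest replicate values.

(39.87, 41.69)

Sorted replicates: 39.80, 39.83, 39.87, 40.14, 40.30, 40.42, 40.64, 41.00, 41.01, 41.03, 41.13, 41.29, 41.34, 41.47, 41.48, 41.68, 41.69, 41.82, 42.40, 43.75
α = 0.30; lower rank = 20 × 0.150 = 3; upper rank = 20 × 0.850 = 17.
The 3rd smallest replicate is 39.87; the 17th is 41.69.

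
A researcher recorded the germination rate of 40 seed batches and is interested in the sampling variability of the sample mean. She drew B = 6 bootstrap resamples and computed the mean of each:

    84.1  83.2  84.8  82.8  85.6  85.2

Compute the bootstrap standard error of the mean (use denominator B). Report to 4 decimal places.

Bootstrap SE is the standard deviation of the 6 replicate means.
Mean of replicates: (84.1 + 83.2 + 84.8 + 82.8 + 85.6 + 85.2) / 6 = 505.70000 / 6 = 84.28333
Sum of squared deviations: (−0.18333)² + (−1.08333)² + (+0.51667)² + (−1.48333)² + (+1.31667)² + (+0.91667)² = 6.24833
Variance = 6.24833 / 6 = 1.04139
SE* = √1.04139

SE* = 1.0205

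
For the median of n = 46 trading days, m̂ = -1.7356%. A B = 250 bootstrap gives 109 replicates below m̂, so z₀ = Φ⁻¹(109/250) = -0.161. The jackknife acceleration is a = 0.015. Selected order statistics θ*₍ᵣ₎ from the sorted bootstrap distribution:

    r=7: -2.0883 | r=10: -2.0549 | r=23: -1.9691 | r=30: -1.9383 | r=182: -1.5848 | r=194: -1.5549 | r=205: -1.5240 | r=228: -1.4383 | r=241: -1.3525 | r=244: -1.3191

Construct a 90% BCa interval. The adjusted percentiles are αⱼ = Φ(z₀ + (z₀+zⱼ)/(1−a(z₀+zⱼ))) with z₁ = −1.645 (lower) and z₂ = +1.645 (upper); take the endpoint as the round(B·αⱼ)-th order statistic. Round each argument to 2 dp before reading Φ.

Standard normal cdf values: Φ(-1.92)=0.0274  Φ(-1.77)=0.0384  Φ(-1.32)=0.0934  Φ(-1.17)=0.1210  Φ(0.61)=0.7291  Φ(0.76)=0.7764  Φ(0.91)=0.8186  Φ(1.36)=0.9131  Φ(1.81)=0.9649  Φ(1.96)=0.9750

Lower: z₀ + z₁ = -0.161 + (-1.645) = -1.806; 1 − a(z₀+z₁) = 1 − (0.015)(-1.806) = 1.0271; argument = -0.161 + (-1.806)/1.0271 = -1.9194 → -1.92.
α₁ = Φ(-1.92) = 0.0274; rank = round(250 × 0.0274) = 7; θ*₍7₎ = -2.0883.
Upper: z₀ + z₂ = 1.484; 1 − a(z₀+z₂) = 0.9777; argument = 1.3568 → 1.36; α₂ = 0.9131; rank = 228; θ*₍228₎ = -1.4383.

(-2.0883, -1.4383)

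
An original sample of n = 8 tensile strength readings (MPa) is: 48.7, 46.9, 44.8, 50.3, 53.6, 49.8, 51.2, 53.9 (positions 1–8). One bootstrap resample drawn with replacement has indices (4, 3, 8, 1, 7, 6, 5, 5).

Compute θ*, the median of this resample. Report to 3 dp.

Resample values: 50.3, 44.8, 53.9, 48.7, 51.2, 49.8, 53.6, 53.6.
Sorted: 44.8, 48.7, 49.8, 50.3, 51.2, 53.6, 53.6, 53.9
Median = average of the two middle values = 50.750

θ* = 50.750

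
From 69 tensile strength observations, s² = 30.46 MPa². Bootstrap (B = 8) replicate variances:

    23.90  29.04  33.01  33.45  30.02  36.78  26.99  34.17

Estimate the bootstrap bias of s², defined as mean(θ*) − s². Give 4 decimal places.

bias = +0.4600

mean(θ*) = (23.90 + 29.04 + 33.01 + 33.45 + 30.02 + 36.78 + 26.99 + 34.17) / 8 = 30.92000
bias = 30.92000 − 30.46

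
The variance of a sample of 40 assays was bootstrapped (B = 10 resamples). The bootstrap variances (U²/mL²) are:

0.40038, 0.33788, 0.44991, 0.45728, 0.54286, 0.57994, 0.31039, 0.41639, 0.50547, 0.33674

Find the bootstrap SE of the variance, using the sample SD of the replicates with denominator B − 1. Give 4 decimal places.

SE* = 0.0910

Bootstrap SE is the standard deviation of the 10 replicate variances.
Mean of replicates: (0.40038 + 0.33788 + 0.44991 + 0.45728 + 0.54286 + 0.57994 + 0.31039 + 0.41639 + 0.50547 + 0.33674) / 10 = 4.337240 / 10 = 0.433724
Sum of squared deviations: (−0.033344)² + (−0.095844)² + (+0.016186)² + (+0.023556)² + (+0.109136)² + (+0.146216)² + (−0.123334)² + (−0.017334)² + (+0.071746)² + (−0.096984)² = 0.074470
Variance = 0.074470 / 9 = 0.008274
SE* = √0.008274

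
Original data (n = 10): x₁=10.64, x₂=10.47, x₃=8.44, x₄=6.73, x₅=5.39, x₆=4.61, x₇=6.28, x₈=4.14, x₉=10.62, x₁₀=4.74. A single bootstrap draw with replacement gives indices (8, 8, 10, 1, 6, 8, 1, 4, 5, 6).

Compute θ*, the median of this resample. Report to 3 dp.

θ* = 4.675

Resample values: 4.14, 4.14, 4.74, 10.64, 4.61, 4.14, 10.64, 6.73, 5.39, 4.61.
Sorted: 4.14, 4.14, 4.14, 4.61, 4.61, 4.74, 5.39, 6.73, 10.64, 10.64
Median = average of the two middle values = 4.675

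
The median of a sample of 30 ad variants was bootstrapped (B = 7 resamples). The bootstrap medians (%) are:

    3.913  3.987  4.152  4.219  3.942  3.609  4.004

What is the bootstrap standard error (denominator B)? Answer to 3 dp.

Bootstrap SE is the standard deviation of the 7 replicate medians.
Mean of replicates: (3.913 + 3.987 + 4.152 + 4.219 + 3.942 + 3.609 + 4.004) / 7 = 27.8260 / 7 = 3.9751
Sum of squared deviations: (−0.0621)² + (+0.0119)² + (+0.1769)² + (+0.2439)² + (−0.0331)² + (−0.3661)² + (+0.0289)² = 0.2307
Variance = 0.2307 / 7 = 0.0330
SE* = √0.0330

SE* = 0.182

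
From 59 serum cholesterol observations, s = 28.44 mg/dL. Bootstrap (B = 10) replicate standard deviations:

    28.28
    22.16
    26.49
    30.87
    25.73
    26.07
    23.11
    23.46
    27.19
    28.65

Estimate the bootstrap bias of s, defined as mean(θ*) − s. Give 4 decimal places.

mean(θ*) = (28.28 + 22.16 + 26.49 + 30.87 + 25.73 + 26.07 + 23.11 + 23.46 + 27.19 + 28.65) / 10 = 26.20100
bias = 26.20100 − 28.44

bias = −2.2390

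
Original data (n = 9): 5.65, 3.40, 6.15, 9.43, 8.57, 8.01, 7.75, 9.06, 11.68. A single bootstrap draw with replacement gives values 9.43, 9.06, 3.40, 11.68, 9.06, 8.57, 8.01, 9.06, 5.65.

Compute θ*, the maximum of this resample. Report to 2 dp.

Maximum = 11.68

θ* = 11.68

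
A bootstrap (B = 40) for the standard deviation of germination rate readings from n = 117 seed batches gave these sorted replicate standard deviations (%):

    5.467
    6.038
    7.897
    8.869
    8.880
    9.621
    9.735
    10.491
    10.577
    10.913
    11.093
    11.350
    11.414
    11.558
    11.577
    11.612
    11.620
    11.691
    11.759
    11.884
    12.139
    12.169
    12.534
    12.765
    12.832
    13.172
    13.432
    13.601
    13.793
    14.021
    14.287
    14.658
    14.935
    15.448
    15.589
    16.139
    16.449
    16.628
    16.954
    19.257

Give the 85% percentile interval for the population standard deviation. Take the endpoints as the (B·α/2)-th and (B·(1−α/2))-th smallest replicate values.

(7.897, 16.449)

α = 0.15; lower rank = 40 × 0.075 = 3; upper rank = 40 × 0.925 = 37.
The 3rd smallest replicate is 7.897; the 37th is 16.449.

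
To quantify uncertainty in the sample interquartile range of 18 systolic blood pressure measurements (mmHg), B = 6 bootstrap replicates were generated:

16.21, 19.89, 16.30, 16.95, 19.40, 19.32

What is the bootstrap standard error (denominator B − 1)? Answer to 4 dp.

Bootstrap SE is the standard deviation of the 6 replicate interquartile ranges.
Mean of replicates: (16.21 + 19.89 + 16.30 + 16.95 + 19.40 + 19.32) / 6 = 108.07000 / 6 = 18.01167
Sum of squared deviations: (−1.80167)² + (+1.87833)² + (−1.71167)² + (−1.06167)² + (+1.38833)² + (+1.30833)² = 14.47028
Variance = 14.47028 / 5 = 2.89406
SE* = √2.89406

SE* = 1.7012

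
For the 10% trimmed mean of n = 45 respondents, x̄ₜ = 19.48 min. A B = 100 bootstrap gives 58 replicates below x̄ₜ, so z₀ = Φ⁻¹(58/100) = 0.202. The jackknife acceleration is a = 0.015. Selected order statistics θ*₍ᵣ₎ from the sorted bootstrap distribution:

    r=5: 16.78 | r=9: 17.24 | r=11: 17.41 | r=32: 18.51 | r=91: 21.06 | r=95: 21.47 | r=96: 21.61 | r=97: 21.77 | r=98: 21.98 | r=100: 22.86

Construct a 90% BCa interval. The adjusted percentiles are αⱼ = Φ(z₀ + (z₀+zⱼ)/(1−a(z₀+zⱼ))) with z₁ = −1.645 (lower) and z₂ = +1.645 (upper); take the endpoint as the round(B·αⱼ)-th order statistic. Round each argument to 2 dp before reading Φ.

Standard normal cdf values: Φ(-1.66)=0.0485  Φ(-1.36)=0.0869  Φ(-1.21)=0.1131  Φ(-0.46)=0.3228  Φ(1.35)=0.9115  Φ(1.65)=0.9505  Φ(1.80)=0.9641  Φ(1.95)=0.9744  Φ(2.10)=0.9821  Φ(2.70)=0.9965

Lower: z₀ + z₁ = 0.202 + (-1.645) = -1.443; 1 − a(z₀+z₁) = 1 − (0.015)(-1.443) = 1.0216; argument = 0.202 + (-1.443)/1.0216 = -1.2104 → -1.21.
α₁ = Φ(-1.21) = 0.1131; rank = round(100 × 0.1131) = 11; θ*₍11₎ = 17.41.
Upper: z₀ + z₂ = 1.847; 1 − a(z₀+z₂) = 0.9723; argument = 2.1016 → 2.10; α₂ = 0.9821; rank = 98; θ*₍98₎ = 21.98.

(17.41, 21.98)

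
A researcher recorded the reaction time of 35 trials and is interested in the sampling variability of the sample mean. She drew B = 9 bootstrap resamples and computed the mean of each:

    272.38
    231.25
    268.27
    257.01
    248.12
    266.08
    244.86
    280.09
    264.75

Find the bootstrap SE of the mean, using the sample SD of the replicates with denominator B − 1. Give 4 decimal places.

SE* = 15.3497

Bootstrap SE is the standard deviation of the 9 replicate means.
Mean of replicates: (272.38 + 231.25 + 268.27 + 257.01 + 248.12 + 266.08 + 244.86 + 280.09 + 264.75) / 9 = 2332.81000 / 9 = 259.20111
Sum of squared deviations: (+13.17889)² + (−27.95111)² + (+9.06889)² + (−2.19111)² + (−11.08111)² + (+6.87889)² + (−14.34111)² + (+20.88889)² + (+5.54889)² = 1884.90689
Variance = 1884.90689 / 8 = 235.61336
SE* = √235.61336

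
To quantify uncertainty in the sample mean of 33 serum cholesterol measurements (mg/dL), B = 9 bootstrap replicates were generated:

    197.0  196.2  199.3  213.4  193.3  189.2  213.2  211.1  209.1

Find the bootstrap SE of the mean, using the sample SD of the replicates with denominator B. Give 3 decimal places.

SE* = 8.772

Bootstrap SE is the standard deviation of the 9 replicate means.
Mean of replicates: (197.0 + 196.2 + 199.3 + 213.4 + 193.3 + 189.2 + 213.2 + 211.1 + 209.1) / 9 = 1821.8000 / 9 = 202.4222
Sum of squared deviations: (−5.4222)² + (−6.2222)² + (−3.1222)² + (+10.9778)² + (−9.1222)² + (−13.2222)² + (+10.7778)² + (+8.6778)² + (+6.6778)² = 692.4756
Variance = 692.4756 / 9 = 76.9417
SE* = √76.9417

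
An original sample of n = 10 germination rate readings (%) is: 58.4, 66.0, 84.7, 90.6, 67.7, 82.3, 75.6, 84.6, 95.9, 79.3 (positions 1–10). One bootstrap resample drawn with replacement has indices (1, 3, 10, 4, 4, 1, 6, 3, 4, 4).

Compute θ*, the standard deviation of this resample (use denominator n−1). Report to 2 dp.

θ* = 12.57

Resample values: 58.4, 84.7, 79.3, 90.6, 90.6, 58.4, 82.3, 84.7, 90.6, 90.6.
Mean = 81.0200; sum of squared deviations = 1422.1160
s² = 1422.1160 / 9 = 158.0129
s = √158.0129 = 12.57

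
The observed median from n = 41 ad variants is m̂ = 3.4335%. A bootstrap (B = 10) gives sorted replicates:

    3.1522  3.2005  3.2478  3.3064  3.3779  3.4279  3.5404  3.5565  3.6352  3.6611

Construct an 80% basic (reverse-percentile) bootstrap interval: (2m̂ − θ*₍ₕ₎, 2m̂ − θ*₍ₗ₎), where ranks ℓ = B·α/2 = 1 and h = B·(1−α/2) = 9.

Percentile endpoints at ranks 1 and 9: θ*₍1₎ = 3.1522, θ*₍9₎ = 3.6352.
Basic interval reflects these around m̂:
  lower = 2 × 3.4335 − 3.6352 = 3.2318
  upper = 2 × 3.4335 − 3.1522 = 3.7148

(3.2318, 3.7148)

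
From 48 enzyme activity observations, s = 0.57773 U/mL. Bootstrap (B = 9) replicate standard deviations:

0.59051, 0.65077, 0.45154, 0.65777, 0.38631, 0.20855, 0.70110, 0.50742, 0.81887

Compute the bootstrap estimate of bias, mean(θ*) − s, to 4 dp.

bias = −0.0252

mean(θ*) = (0.59051 + 0.65077 + 0.45154 + 0.65777 + 0.38631 + 0.20855 + 0.70110 + 0.50742 + 0.81887) / 9 = 0.55254
bias = 0.55254 − 0.57773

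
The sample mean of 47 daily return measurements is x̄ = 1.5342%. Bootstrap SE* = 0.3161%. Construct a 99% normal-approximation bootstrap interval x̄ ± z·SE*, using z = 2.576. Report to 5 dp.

Margin = 2.576 × 0.3161 = 0.814274
Interval: 1.5342 ± 0.814274

(0.71993, 2.34847)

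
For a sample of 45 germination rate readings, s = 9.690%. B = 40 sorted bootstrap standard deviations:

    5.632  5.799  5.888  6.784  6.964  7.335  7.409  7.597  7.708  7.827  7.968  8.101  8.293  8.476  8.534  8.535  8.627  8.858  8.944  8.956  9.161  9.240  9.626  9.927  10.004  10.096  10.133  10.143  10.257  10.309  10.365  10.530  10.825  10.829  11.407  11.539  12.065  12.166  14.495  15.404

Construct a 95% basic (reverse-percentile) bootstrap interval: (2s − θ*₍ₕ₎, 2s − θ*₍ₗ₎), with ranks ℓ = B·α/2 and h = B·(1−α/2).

(4.885, 13.748)

Percentile endpoints at ranks 1 and 39: θ*₍1₎ = 5.632, θ*₍39₎ = 14.495.
Basic interval reflects these around s:
  lower = 2 × 9.690 − 14.495 = 4.885
  upper = 2 × 9.690 − 5.632 = 13.748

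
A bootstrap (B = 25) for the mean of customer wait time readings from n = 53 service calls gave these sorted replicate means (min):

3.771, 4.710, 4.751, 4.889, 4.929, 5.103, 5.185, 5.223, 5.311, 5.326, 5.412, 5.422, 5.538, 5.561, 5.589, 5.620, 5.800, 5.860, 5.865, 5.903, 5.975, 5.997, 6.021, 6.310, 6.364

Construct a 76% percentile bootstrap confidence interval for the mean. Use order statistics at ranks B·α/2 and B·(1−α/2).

α = 0.24; lower rank = 25 × 0.120 = 3; upper rank = 25 × 0.880 = 22.
The 3rd smallest replicate is 4.751; the 22nd is 5.997.

(4.751, 5.997)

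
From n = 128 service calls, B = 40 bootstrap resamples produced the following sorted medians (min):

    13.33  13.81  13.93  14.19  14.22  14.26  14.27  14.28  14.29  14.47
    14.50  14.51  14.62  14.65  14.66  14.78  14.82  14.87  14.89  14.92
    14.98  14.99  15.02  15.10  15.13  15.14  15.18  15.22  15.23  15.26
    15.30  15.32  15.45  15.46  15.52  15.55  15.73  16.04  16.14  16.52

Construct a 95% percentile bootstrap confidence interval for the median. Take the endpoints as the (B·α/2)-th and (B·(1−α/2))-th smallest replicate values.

α = 0.05; lower rank = 40 × 0.025 = 1; upper rank = 40 × 0.975 = 39.
The 1st smallest replicate is 13.33; the 39th is 16.14.

(13.33, 16.14)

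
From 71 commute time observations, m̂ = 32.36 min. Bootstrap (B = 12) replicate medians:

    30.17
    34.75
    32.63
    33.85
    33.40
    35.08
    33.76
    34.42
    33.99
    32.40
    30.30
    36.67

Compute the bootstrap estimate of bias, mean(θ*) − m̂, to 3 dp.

mean(θ*) = (30.17 + 34.75 + 32.63 + 33.85 + 33.40 + 35.08 + 33.76 + 34.42 + 33.99 + 32.40 + 30.30 + 36.67) / 12 = 33.4517
bias = 33.4517 − 32.36

bias = +1.092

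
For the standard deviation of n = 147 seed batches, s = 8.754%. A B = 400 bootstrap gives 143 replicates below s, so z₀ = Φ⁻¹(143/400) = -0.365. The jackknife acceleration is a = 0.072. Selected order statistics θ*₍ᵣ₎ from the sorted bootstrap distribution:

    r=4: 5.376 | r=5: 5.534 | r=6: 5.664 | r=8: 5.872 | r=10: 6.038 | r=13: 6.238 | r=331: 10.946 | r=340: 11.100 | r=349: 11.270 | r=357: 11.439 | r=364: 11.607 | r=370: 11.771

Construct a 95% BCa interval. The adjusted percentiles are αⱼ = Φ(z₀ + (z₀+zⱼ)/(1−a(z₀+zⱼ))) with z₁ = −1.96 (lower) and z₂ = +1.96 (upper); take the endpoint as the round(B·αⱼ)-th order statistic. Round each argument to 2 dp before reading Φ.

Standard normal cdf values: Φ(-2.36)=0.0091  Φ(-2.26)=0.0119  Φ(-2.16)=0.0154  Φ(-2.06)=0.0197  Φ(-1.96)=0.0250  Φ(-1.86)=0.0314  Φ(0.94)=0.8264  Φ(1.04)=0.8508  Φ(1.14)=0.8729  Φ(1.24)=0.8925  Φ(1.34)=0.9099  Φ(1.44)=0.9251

(5.376, 11.771)

Lower: z₀ + z₁ = -0.365 + (-1.960) = -2.325; 1 − a(z₀+z₁) = 1 − (0.072)(-2.325) = 1.1674; argument = -0.365 + (-2.325)/1.1674 = -2.3566 → -2.36.
α₁ = Φ(-2.36) = 0.0091; rank = round(400 × 0.0091) = 4; θ*₍4₎ = 5.376.
Upper: z₀ + z₂ = 1.595; 1 − a(z₀+z₂) = 0.8852; argument = 1.4369 → 1.44; α₂ = 0.9251; rank = 370; θ*₍370₎ = 11.771.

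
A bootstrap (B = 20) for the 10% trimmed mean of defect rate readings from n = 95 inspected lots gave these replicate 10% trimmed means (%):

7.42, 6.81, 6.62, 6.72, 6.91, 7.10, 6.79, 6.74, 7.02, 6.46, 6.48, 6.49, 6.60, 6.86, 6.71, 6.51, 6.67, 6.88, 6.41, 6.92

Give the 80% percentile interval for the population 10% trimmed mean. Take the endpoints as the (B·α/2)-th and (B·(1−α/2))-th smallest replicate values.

(6.46, 7.02)

Sorted replicates: 6.41, 6.46, 6.48, 6.49, 6.51, 6.60, 6.62, 6.67, 6.71, 6.72, 6.74, 6.79, 6.81, 6.86, 6.88, 6.91, 6.92, 7.02, 7.10, 7.42
α = 0.20; lower rank = 20 × 0.100 = 2; upper rank = 20 × 0.900 = 18.
The 2nd smallest replicate is 6.46; the 18th is 7.02.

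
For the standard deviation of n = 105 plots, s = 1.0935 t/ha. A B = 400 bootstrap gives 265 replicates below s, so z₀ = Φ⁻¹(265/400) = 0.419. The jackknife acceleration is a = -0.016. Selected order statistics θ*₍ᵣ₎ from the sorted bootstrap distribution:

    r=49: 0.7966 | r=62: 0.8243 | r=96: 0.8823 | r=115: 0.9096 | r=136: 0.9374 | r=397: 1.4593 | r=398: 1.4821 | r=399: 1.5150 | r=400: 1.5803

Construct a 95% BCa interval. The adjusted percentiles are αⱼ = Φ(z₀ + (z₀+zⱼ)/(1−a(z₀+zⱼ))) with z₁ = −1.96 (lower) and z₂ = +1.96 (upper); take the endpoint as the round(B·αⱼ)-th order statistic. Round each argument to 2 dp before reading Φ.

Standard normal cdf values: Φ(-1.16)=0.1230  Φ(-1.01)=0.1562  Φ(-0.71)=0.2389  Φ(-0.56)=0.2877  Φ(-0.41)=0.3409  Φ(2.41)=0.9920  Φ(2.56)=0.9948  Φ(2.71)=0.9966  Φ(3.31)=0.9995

(0.7966, 1.5150)

Lower: z₀ + z₁ = 0.419 + (-1.960) = -1.541; 1 − a(z₀+z₁) = 1 − (-0.016)(-1.541) = 0.9753; argument = 0.419 + (-1.541)/0.9753 = -1.1610 → -1.16.
α₁ = Φ(-1.16) = 0.1230; rank = round(400 × 0.1230) = 49; θ*₍49₎ = 0.7966.
Upper: z₀ + z₂ = 2.379; 1 − a(z₀+z₂) = 1.0381; argument = 2.7108 → 2.71; α₂ = 0.9966; rank = 399; θ*₍399₎ = 1.5150.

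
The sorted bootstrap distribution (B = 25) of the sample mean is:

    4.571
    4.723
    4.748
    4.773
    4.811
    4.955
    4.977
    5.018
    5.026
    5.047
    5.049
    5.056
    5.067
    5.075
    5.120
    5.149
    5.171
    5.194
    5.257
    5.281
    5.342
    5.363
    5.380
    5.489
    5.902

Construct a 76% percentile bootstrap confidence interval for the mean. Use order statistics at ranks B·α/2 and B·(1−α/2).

α = 0.24; lower rank = 25 × 0.120 = 3; upper rank = 25 × 0.880 = 22.
The 3rd smallest replicate is 4.748; the 22nd is 5.363.

(4.748, 5.363)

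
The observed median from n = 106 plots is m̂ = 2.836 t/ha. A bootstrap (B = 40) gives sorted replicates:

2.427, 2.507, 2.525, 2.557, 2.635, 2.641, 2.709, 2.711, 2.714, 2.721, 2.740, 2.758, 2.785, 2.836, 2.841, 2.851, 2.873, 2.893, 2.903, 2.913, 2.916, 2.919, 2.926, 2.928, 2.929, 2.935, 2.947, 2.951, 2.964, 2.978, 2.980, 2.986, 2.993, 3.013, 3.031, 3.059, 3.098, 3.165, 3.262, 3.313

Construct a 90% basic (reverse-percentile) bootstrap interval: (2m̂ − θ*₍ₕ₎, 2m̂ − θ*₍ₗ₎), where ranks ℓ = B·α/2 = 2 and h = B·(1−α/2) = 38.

(2.507, 3.165)

Percentile endpoints at ranks 2 and 38: θ*₍2₎ = 2.507, θ*₍38₎ = 3.165.
Basic interval reflects these around m̂:
  lower = 2 × 2.836 − 3.165 = 2.507
  upper = 2 × 2.836 − 2.507 = 3.165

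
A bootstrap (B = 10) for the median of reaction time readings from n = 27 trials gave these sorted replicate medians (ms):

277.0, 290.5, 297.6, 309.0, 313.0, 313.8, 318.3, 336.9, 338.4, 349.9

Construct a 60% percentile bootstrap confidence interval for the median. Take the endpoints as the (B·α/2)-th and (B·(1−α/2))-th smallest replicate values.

(290.5, 336.9)

α = 0.40; lower rank = 10 × 0.200 = 2; upper rank = 10 × 0.800 = 8.
The 2nd smallest replicate is 290.5; the 8th is 336.9.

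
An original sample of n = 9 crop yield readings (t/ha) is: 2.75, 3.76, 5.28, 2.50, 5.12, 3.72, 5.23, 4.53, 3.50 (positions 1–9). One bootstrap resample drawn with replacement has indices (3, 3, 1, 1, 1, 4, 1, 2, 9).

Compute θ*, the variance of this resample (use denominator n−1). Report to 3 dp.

Resample values: 5.28, 5.28, 2.75, 2.75, 2.75, 2.50, 2.75, 3.76, 3.50.
Mean = 3.4800; sum of squared deviations = 9.6508
s² = 9.6508 / 8 = 1.2064

θ* = 1.206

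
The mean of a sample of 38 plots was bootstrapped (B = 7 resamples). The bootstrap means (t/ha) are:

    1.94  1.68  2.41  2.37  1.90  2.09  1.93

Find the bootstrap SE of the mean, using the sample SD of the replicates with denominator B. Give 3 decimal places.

SE* = 0.245

Bootstrap SE is the standard deviation of the 7 replicate means.
Mean of replicates: (1.94 + 1.68 + 2.41 + 2.37 + 1.90 + 2.09 + 1.93) / 7 = 14.3200 / 7 = 2.0457
Sum of squared deviations: (−0.1057)² + (−0.3657)² + (+0.3643)² + (+0.3243)² + (−0.1457)² + (+0.0443)² + (−0.1157)² = 0.4194
Variance = 0.4194 / 7 = 0.0599
SE* = √0.0599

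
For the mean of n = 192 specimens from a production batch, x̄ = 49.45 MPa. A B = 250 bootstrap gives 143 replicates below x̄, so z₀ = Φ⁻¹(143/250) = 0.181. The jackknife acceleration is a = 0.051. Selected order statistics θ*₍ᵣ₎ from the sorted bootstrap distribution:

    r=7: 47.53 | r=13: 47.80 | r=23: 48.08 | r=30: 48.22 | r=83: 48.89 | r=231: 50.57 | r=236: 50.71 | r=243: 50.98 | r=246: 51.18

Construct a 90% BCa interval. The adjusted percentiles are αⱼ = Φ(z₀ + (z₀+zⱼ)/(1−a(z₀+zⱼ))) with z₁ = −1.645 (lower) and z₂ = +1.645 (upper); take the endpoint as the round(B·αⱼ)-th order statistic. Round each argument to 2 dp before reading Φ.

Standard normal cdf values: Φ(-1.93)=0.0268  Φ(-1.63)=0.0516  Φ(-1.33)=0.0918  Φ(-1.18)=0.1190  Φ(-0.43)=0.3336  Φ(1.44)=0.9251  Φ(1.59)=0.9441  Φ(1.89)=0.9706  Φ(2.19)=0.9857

(48.22, 51.18)

Lower: z₀ + z₁ = 0.181 + (-1.645) = -1.464; 1 − a(z₀+z₁) = 1 − (0.051)(-1.464) = 1.0747; argument = 0.181 + (-1.464)/1.0747 = -1.1813 → -1.18.
α₁ = Φ(-1.18) = 0.1190; rank = round(250 × 0.1190) = 30; θ*₍30₎ = 48.22.
Upper: z₀ + z₂ = 1.826; 1 − a(z₀+z₂) = 0.9069; argument = 2.1945 → 2.19; α₂ = 0.9857; rank = 246; θ*₍246₎ = 51.18.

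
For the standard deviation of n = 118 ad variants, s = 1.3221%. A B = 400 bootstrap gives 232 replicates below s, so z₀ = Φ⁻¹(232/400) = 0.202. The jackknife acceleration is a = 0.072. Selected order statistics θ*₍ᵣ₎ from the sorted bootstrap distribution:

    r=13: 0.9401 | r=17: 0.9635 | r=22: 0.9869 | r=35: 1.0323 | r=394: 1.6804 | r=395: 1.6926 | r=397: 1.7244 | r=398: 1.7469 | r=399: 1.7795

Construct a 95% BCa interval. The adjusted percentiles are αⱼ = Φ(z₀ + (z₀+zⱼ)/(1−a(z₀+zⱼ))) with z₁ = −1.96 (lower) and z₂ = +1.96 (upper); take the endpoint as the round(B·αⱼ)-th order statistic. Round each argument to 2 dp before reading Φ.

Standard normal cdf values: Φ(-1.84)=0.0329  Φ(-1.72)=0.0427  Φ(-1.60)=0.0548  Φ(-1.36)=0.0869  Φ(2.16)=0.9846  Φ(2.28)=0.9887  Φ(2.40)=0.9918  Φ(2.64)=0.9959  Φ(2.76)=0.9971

Lower: z₀ + z₁ = 0.202 + (-1.960) = -1.758; 1 − a(z₀+z₁) = 1 − (0.072)(-1.758) = 1.1266; argument = 0.202 + (-1.758)/1.1266 = -1.3585 → -1.36.
α₁ = Φ(-1.36) = 0.0869; rank = round(400 × 0.0869) = 35; θ*₍35₎ = 1.0323.
Upper: z₀ + z₂ = 2.162; 1 − a(z₀+z₂) = 0.8443; argument = 2.7626 → 2.76; α₂ = 0.9971; rank = 399; θ*₍399₎ = 1.7795.

(1.0323, 1.7795)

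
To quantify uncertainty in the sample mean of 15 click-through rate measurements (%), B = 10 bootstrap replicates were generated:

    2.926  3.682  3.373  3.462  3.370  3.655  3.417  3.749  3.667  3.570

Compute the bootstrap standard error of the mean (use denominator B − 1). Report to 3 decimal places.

Bootstrap SE is the standard deviation of the 10 replicate means.
Mean of replicates: (2.926 + 3.682 + 3.373 + 3.462 + 3.370 + 3.655 + 3.417 + 3.749 + 3.667 + 3.570) / 10 = 34.8710 / 10 = 3.4871
Sum of squared deviations: (−0.5611)² + (+0.1949)² + (−0.1141)² + (−0.0251)² + (−0.1171)² + (+0.1679)² + (−0.0701)² + (+0.2619)² + (+0.1799)² + (+0.0829)² = 0.5211
Variance = 0.5211 / 9 = 0.0579
SE* = √0.0579

SE* = 0.241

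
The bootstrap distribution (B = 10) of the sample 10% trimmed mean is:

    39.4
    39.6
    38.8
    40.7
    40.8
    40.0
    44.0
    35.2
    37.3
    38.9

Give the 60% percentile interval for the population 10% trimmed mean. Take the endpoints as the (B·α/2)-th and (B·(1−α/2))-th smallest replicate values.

(37.3, 40.7)

Sorted replicates: 35.2, 37.3, 38.8, 38.9, 39.4, 39.6, 40.0, 40.7, 40.8, 44.0
α = 0.40; lower rank = 10 × 0.200 = 2; upper rank = 10 × 0.800 = 8.
The 2nd smallest replicate is 37.3; the 8th is 40.7.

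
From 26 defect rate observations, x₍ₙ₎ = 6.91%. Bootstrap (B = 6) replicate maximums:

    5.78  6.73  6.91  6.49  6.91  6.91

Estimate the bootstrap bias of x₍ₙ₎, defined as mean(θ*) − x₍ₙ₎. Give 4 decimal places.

bias = −0.2883

mean(θ*) = (5.78 + 6.73 + 6.91 + 6.49 + 6.91 + 6.91) / 6 = 6.62167
bias = 6.62167 − 6.91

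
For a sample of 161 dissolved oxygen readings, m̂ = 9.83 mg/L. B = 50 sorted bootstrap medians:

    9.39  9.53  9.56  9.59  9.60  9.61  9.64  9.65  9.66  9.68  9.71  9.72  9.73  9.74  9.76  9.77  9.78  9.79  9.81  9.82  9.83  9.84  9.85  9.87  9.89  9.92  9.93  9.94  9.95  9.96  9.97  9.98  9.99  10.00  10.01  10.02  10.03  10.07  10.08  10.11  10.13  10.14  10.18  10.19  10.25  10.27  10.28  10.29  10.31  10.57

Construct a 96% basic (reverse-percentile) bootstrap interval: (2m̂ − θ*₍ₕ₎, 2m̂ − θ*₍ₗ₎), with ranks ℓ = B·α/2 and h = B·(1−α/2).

(9.35, 10.27)

Percentile endpoints at ranks 1 and 49: θ*₍1₎ = 9.39, θ*₍49₎ = 10.31.
Basic interval reflects these around m̂:
  lower = 2 × 9.83 − 10.31 = 9.35
  upper = 2 × 9.83 − 9.39 = 10.27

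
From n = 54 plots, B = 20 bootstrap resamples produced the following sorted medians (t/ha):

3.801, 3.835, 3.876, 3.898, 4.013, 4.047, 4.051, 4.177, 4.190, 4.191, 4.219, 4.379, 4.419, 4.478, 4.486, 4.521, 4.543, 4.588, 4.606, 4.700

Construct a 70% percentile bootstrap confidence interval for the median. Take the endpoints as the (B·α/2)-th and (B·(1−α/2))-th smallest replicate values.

α = 0.30; lower rank = 20 × 0.150 = 3; upper rank = 20 × 0.850 = 17.
The 3rd smallest replicate is 3.876; the 17th is 4.543.

(3.876, 4.543)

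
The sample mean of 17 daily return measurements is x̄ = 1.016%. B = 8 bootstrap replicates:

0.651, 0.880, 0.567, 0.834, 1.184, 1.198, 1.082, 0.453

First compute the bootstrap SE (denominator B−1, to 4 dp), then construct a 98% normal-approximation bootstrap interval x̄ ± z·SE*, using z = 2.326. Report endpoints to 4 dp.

Mean of replicates = 0.8561; sum of squared deviations = 0.5646; SE* = √(0.5646/7) = 0.2840
Margin = 2.326 × 0.2840 = 0.66058
Interval: 1.016 ± 0.66058

(0.3554, 1.6766)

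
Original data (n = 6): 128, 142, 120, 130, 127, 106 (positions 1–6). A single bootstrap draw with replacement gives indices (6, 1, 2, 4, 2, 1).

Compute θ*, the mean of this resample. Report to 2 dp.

θ* = 129.33

Resample values: 106, 128, 142, 130, 142, 128.
Mean = (106 + 128 + 142 + 130 + 142 + 128) / 6 = 776.0 / 6 = 129.33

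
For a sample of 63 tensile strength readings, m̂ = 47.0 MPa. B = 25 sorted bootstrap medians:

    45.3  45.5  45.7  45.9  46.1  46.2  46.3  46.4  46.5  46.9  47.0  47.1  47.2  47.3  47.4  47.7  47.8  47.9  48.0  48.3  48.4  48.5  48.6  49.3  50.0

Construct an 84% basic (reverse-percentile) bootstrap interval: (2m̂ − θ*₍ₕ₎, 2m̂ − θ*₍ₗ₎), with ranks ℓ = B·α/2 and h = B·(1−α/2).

(45.4, 48.5)

Percentile endpoints at ranks 2 and 23: θ*₍2₎ = 45.5, θ*₍23₎ = 48.6.
Basic interval reflects these around m̂:
  lower = 2 × 47.0 − 48.6 = 45.4
  upper = 2 × 47.0 − 45.5 = 48.5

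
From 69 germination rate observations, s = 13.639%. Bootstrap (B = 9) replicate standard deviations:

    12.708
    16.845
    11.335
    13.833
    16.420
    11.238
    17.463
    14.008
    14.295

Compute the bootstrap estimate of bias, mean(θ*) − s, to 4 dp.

bias = +0.5993

mean(θ*) = (12.708 + 16.845 + 11.335 + 13.833 + 16.420 + 11.238 + 17.463 + 14.008 + 14.295) / 9 = 14.23833
bias = 14.23833 − 13.639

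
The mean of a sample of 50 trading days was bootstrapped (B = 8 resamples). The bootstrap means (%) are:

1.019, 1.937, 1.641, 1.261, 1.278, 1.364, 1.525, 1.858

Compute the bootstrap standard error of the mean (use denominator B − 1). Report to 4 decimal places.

SE* = 0.3149

Bootstrap SE is the standard deviation of the 8 replicate means.
Mean of replicates: (1.019 + 1.937 + 1.641 + 1.261 + 1.278 + 1.364 + 1.525 + 1.858) / 8 = 11.88300 / 8 = 1.48537
Sum of squared deviations: (−0.46637)² + (+0.45163)² + (+0.15563)² + (−0.22437)² + (−0.20737)² + (−0.12137)² + (+0.03963)² + (+0.37263)² = 0.69419
Variance = 0.69419 / 7 = 0.09917
SE* = √0.09917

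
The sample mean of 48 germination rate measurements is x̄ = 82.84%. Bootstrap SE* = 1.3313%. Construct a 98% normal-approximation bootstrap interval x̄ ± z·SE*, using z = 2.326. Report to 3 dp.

(79.743, 85.937)

Margin = 2.326 × 1.3313 = 3.0966
Interval: 82.84 ± 3.0966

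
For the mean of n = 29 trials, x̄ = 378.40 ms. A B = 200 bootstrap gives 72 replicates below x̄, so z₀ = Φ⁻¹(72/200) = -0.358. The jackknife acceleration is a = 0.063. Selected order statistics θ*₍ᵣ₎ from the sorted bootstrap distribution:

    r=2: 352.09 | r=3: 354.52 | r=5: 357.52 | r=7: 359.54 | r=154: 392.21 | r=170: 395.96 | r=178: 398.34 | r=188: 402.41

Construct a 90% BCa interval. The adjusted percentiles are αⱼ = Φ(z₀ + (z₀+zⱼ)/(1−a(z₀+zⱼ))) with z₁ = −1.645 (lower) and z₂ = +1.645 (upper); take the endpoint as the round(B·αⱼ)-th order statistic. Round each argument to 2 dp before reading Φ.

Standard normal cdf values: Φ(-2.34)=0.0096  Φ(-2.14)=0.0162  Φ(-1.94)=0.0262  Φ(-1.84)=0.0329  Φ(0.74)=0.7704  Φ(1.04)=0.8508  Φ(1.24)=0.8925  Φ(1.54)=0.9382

Lower: z₀ + z₁ = -0.358 + (-1.645) = -2.003; 1 − a(z₀+z₁) = 1 − (0.063)(-2.003) = 1.1262; argument = -0.358 + (-2.003)/1.1262 = -2.1366 → -2.14.
α₁ = Φ(-2.14) = 0.0162; rank = round(200 × 0.0162) = 3; θ*₍3₎ = 354.52.
Upper: z₀ + z₂ = 1.287; 1 − a(z₀+z₂) = 0.9189; argument = 1.0426 → 1.04; α₂ = 0.8508; rank = 170; θ*₍170₎ = 395.96.

(354.52, 395.96)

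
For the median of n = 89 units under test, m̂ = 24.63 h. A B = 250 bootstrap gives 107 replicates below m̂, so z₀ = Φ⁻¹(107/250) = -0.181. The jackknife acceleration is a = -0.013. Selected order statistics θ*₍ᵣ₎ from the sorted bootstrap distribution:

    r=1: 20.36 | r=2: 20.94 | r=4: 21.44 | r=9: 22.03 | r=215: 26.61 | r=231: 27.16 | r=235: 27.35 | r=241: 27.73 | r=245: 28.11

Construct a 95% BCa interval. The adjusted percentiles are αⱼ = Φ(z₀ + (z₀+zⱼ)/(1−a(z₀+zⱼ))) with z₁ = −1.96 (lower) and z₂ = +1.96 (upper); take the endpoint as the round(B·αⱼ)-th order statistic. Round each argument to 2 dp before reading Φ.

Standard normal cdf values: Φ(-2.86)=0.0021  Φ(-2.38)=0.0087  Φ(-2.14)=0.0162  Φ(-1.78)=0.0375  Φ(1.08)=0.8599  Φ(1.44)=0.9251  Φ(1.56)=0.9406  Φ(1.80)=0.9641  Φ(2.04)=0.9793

Lower: z₀ + z₁ = -0.181 + (-1.960) = -2.141; 1 − a(z₀+z₁) = 1 − (-0.013)(-2.141) = 0.9722; argument = -0.181 + (-2.141)/0.9722 = -2.3833 → -2.38.
α₁ = Φ(-2.38) = 0.0087; rank = round(250 × 0.0087) = 2; θ*₍2₎ = 20.94.
Upper: z₀ + z₂ = 1.779; 1 − a(z₀+z₂) = 1.0231; argument = 1.5578 → 1.56; α₂ = 0.9406; rank = 235; θ*₍235₎ = 27.35.

(20.94, 27.35)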